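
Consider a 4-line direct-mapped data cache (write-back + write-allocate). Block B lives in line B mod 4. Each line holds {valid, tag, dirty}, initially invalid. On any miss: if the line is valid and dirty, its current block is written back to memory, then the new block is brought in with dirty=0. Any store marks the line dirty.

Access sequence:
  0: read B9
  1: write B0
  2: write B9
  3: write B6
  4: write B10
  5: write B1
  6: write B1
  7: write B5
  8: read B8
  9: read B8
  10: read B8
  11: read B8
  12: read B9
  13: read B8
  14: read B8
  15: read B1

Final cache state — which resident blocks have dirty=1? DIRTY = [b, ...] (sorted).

0: R B9 -> L1 miss  d=-]
1: W B0 -> L0 miss  d=D]
2: W B9 -> L1 hit  d=D]
3: W B6 -> L2 miss  d=D]
4: W B10 -> L2 miss wb->B6  d=D]
5: W B1 -> L1 miss wb->B9  d=D]
6: W B1 -> L1 hit  d=D]
7: W B5 -> L1 miss wb->B1  d=D]
8: R B8 -> L0 miss wb->B0  d=-]
9: R B8 -> L0 hit  d=-]
10: R B8 -> L0 hit  d=-]
11: R B8 -> L0 hit  d=-]
12: R B9 -> L1 miss wb->B5  d=-]
13: R B8 -> L0 hit  d=-]
14: R B8 -> L0 hit  d=-]
15: R B1 -> L1 miss  d=-]

DIRTY = [10]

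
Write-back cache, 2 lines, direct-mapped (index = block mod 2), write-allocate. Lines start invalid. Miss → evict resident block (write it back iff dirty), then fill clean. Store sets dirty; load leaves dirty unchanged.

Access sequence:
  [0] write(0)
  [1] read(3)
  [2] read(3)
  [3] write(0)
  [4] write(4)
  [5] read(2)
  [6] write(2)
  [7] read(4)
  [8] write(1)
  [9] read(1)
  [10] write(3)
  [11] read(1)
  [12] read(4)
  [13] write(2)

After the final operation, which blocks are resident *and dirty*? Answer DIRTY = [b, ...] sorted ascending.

DIRTY = [2]

0: W B0 → L0 miss [D]
1: R B3 → L1 miss [-]
2: R B3 → L1 hit [-]
3: W B0 → L0 hit [D]
4: W B4 → L0 miss wb→B0 [D]
5: R B2 → L0 miss wb→B4 [-]
6: W B2 → L0 hit [D]
7: R B4 → L0 miss wb→B2 [-]
8: W B1 → L1 miss [D]
9: R B1 → L1 hit [D]
10: W B3 → L1 miss wb→B1 [D]
11: R B1 → L1 miss wb→B3 [-]
12: R B4 → L0 hit [-]
13: W B2 → L0 miss [D]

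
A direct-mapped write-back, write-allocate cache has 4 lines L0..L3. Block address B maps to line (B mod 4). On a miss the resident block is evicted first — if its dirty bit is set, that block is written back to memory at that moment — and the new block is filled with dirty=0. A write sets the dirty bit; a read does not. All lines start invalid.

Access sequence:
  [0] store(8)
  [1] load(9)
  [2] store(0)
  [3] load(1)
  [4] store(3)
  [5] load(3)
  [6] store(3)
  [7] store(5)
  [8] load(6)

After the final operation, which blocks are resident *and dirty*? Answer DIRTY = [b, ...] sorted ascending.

DIRTY = [0, 3, 5]

0: W B8 → L0 miss [D]
1: R B9 → L1 miss [-]
2: W B0 → L0 miss wb→B8 [D]
3: R B1 → L1 miss [-]
4: W B3 → L3 miss [D]
5: R B3 → L3 hit [D]
6: W B3 → L3 hit [D]
7: W B5 → L1 miss [D]
8: R B6 → L2 miss [-]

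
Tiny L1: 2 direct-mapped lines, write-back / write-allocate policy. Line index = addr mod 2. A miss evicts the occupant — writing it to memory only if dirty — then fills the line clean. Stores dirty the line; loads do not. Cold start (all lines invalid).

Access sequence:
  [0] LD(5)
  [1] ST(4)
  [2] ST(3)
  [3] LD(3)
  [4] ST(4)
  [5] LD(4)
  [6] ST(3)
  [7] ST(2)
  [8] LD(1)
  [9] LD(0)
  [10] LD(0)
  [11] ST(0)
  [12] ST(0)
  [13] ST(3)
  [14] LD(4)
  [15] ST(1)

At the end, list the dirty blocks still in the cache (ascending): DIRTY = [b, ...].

DIRTY = [1]

  0 | R B5 → L1 miss [-]
  1 | W B4 → L0 miss [D]
  2 | W B3 → L1 miss [D]
  3 | R B3 → L1 hit [D]
  4 | W B4 → L0 hit [D]
  5 | R B4 → L0 hit [D]
  6 | W B3 → L1 hit [D]
  7 | W B2 → L0 miss wb→B4 [D]
  8 | R B1 → L1 miss wb→B3 [-]
  9 | R B0 → L0 miss wb→B2 [-]
  10 | R B0 → L0 hit [-]
  11 | W B0 → L0 hit [D]
  12 | W B0 → L0 hit [D]
  13 | W B3 → L1 miss [D]
  14 | R B4 → L0 miss wb→B0 [-]
  15 | W B1 → L1 miss wb→B3 [D]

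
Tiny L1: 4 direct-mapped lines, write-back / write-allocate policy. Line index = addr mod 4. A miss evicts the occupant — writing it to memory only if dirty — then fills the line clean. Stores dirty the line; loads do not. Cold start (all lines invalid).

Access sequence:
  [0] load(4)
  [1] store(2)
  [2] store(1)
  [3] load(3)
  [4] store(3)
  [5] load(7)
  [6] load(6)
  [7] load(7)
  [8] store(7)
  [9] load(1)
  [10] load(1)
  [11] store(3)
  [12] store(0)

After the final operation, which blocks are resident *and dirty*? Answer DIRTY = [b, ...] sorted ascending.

DIRTY = [0, 1, 3]

  0 | R B4 → L0 miss [-]
  1 | W B2 → L2 miss [D]
  2 | W B1 → L1 miss [D]
  3 | R B3 → L3 miss [-]
  4 | W B3 → L3 hit [D]
  5 | R B7 → L3 miss wb→B3 [-]
  6 | R B6 → L2 miss wb→B2 [-]
  7 | R B7 → L3 hit [-]
  8 | W B7 → L3 hit [D]
  9 | R B1 → L1 hit [D]
  10 | R B1 → L1 hit [D]
  11 | W B3 → L3 miss wb→B7 [D]
  12 | W B0 → L0 miss [D]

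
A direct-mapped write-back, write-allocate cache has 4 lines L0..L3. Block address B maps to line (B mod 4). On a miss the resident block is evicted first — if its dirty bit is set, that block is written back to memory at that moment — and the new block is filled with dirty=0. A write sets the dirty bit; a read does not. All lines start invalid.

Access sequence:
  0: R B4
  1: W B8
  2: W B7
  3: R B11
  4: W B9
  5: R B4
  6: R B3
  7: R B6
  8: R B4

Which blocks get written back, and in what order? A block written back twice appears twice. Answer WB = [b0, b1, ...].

WB = [7, 8]

  0 | R B4 → L0 miss [-]
  1 | W B8 → L0 miss [D]
  2 | W B7 → L3 miss [D]
  3 | R B11 → L3 miss wb→B7 [-]
  4 | W B9 → L1 miss [D]
  5 | R B4 → L0 miss wb→B8 [-]
  6 | R B3 → L3 miss [-]
  7 | R B6 → L2 miss [-]
  8 | R B4 → L0 hit [-]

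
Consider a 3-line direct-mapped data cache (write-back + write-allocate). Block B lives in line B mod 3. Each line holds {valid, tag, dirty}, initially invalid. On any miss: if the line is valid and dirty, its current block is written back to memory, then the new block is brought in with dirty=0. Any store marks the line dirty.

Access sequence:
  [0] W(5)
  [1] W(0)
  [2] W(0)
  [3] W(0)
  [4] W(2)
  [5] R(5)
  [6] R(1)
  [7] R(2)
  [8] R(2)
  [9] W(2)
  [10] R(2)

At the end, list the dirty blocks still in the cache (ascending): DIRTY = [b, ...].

DIRTY = [0, 2]

  0 | W B5 → L2 miss [D]
  1 | W B0 → L0 miss [D]
  2 | W B0 → L0 hit [D]
  3 | W B0 → L0 hit [D]
  4 | W B2 → L2 miss wb→B5 [D]
  5 | R B5 → L2 miss wb→B2 [-]
  6 | R B1 → L1 miss [-]
  7 | R B2 → L2 miss [-]
  8 | R B2 → L2 hit [-]
  9 | W B2 → L2 hit [D]
  10 | R B2 → L2 hit [D]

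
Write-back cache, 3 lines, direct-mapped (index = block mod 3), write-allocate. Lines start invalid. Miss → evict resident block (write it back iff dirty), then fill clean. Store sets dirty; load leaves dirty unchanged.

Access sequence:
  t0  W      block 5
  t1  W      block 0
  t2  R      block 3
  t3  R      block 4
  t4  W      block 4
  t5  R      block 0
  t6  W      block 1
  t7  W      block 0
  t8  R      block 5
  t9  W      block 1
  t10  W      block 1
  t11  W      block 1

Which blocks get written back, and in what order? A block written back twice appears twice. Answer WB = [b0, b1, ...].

0: W B5 → L2 miss [D]
1: W B0 → L0 miss [D]
2: R B3 → L0 miss wb→B0 [-]
3: R B4 → L1 miss [-]
4: W B4 → L1 hit [D]
5: R B0 → L0 miss [-]
6: W B1 → L1 miss wb→B4 [D]
7: W B0 → L0 hit [D]
8: R B5 → L2 hit [D]
9: W B1 → L1 hit [D]
10: W B1 → L1 hit [D]
11: W B1 → L1 hit [D]

WB = [0, 4]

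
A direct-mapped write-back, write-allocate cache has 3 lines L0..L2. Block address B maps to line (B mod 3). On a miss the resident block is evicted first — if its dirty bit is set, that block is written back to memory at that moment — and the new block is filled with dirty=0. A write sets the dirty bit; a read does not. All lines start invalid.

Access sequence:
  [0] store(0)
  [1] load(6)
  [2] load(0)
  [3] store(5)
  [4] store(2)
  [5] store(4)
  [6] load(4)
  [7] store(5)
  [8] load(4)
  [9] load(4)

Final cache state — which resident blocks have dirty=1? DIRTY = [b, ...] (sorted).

0: W B0 → L0 miss [D]
1: R B6 → L0 miss wb→B0 [-]
2: R B0 → L0 miss [-]
3: W B5 → L2 miss [D]
4: W B2 → L2 miss wb→B5 [D]
5: W B4 → L1 miss [D]
6: R B4 → L1 hit [D]
7: W B5 → L2 miss wb→B2 [D]
8: R B4 → L1 hit [D]
9: R B4 → L1 hit [D]

DIRTY = [4, 5]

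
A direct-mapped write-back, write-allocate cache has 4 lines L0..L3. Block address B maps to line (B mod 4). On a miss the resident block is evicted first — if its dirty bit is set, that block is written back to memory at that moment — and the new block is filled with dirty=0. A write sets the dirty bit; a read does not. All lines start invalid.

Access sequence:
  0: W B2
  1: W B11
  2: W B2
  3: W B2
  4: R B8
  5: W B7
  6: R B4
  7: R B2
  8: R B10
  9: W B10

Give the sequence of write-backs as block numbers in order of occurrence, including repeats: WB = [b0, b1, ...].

WB = [11, 2]

  0 | W B2 → L2 miss [D]
  1 | W B11 → L3 miss [D]
  2 | W B2 → L2 hit [D]
  3 | W B2 → L2 hit [D]
  4 | R B8 → L0 miss [-]
  5 | W B7 → L3 miss wb→B11 [D]
  6 | R B4 → L0 miss [-]
  7 | R B2 → L2 hit [D]
  8 | R B10 → L2 miss wb→B2 [-]
  9 | W B10 → L2 hit [D]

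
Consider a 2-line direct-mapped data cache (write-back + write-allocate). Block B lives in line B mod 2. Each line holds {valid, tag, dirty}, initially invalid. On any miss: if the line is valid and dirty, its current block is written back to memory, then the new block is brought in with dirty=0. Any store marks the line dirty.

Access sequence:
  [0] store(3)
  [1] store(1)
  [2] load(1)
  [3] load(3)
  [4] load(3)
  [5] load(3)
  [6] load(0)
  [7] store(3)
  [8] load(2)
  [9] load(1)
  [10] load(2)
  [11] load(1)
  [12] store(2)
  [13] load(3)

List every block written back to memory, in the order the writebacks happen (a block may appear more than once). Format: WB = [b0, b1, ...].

  0 | W B3 → L1 miss [D]
  1 | W B1 → L1 miss wb→B3 [D]
  2 | R B1 → L1 hit [D]
  3 | R B3 → L1 miss wb→B1 [-]
  4 | R B3 → L1 hit [-]
  5 | R B3 → L1 hit [-]
  6 | R B0 → L0 miss [-]
  7 | W B3 → L1 hit [D]
  8 | R B2 → L0 miss [-]
  9 | R B1 → L1 miss wb→B3 [-]
  10 | R B2 → L0 hit [-]
  11 | R B1 → L1 hit [-]
  12 | W B2 → L0 hit [D]
  13 | R B3 → L1 miss [-]

WB = [3, 1, 3]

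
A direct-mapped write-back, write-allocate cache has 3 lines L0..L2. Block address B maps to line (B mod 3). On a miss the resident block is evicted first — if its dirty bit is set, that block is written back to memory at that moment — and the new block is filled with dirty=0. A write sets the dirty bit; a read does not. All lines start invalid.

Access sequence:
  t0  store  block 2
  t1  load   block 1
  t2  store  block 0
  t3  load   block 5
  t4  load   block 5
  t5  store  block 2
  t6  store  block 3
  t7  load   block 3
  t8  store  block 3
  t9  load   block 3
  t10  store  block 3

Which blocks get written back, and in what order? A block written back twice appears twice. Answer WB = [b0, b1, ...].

0: W B2 -> L2 miss  d=D]
1: R B1 -> L1 miss  d=-]
2: W B0 -> L0 miss  d=D]
3: R B5 -> L2 miss wb->B2  d=-]
4: R B5 -> L2 hit  d=-]
5: W B2 -> L2 miss  d=D]
6: W B3 -> L0 miss wb->B0  d=D]
7: R B3 -> L0 hit  d=D]
8: W B3 -> L0 hit  d=D]
9: R B3 -> L0 hit  d=D]
10: W B3 -> L0 hit  d=D]

WB = [2, 0]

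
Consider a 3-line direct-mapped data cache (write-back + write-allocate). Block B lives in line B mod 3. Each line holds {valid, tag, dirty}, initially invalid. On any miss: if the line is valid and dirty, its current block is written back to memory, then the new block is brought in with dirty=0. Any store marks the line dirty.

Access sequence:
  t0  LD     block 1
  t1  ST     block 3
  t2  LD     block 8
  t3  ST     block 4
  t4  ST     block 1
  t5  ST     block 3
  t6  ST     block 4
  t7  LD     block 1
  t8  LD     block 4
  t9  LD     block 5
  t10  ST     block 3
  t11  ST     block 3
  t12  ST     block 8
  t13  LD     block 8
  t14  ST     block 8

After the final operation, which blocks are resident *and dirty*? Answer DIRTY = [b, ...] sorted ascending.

  0 | R B1 → L1 miss [-]
  1 | W B3 → L0 miss [D]
  2 | R B8 → L2 miss [-]
  3 | W B4 → L1 miss [D]
  4 | W B1 → L1 miss wb→B4 [D]
  5 | W B3 → L0 hit [D]
  6 | W B4 → L1 miss wb→B1 [D]
  7 | R B1 → L1 miss wb→B4 [-]
  8 | R B4 → L1 miss [-]
  9 | R B5 → L2 miss [-]
  10 | W B3 → L0 hit [D]
  11 | W B3 → L0 hit [D]
  12 | W B8 → L2 miss [D]
  13 | R B8 → L2 hit [D]
  14 | W B8 → L2 hit [D]

DIRTY = [3, 8]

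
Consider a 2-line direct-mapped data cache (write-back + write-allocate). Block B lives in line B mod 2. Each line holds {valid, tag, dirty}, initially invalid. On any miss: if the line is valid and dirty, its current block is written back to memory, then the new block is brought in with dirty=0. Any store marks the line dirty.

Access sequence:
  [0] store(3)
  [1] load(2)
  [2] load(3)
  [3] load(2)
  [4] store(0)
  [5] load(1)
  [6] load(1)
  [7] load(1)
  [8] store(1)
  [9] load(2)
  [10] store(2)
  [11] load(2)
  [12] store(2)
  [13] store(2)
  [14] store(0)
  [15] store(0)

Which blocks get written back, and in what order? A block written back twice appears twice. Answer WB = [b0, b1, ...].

WB = [3, 0, 2]

0: W B3 -> L1 miss  d=D]
1: R B2 -> L0 miss  d=-]
2: R B3 -> L1 hit  d=D]
3: R B2 -> L0 hit  d=-]
4: W B0 -> L0 miss  d=D]
5: R B1 -> L1 miss wb->B3  d=-]
6: R B1 -> L1 hit  d=-]
7: R B1 -> L1 hit  d=-]
8: W B1 -> L1 hit  d=D]
9: R B2 -> L0 miss wb->B0  d=-]
10: W B2 -> L0 hit  d=D]
11: R B2 -> L0 hit  d=D]
12: W B2 -> L0 hit  d=D]
13: W B2 -> L0 hit  d=D]
14: W B0 -> L0 miss wb->B2  d=D]
15: W B0 -> L0 hit  d=D]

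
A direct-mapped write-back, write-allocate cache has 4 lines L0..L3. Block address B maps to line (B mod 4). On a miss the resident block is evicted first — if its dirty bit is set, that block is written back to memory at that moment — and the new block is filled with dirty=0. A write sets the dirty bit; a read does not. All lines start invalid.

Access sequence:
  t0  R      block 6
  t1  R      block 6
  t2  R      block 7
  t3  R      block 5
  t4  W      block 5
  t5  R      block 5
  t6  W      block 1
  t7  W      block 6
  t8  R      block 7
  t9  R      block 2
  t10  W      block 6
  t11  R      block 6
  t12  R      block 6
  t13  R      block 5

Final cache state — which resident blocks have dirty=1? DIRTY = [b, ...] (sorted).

DIRTY = [6]

0: R B6 → L2 miss [-]
1: R B6 → L2 hit [-]
2: R B7 → L3 miss [-]
3: R B5 → L1 miss [-]
4: W B5 → L1 hit [D]
5: R B5 → L1 hit [D]
6: W B1 → L1 miss wb→B5 [D]
7: W B6 → L2 hit [D]
8: R B7 → L3 hit [-]
9: R B2 → L2 miss wb→B6 [-]
10: W B6 → L2 miss [D]
11: R B6 → L2 hit [D]
12: R B6 → L2 hit [D]
13: R B5 → L1 miss wb→B1 [-]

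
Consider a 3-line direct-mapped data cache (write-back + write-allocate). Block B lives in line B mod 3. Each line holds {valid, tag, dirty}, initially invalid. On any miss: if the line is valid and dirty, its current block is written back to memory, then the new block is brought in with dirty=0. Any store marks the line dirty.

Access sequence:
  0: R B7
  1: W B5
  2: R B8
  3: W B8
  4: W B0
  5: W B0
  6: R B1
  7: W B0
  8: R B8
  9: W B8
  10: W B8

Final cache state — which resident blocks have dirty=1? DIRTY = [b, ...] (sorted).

0: R B7 → L1 miss [-]
1: W B5 → L2 miss [D]
2: R B8 → L2 miss wb→B5 [-]
3: W B8 → L2 hit [D]
4: W B0 → L0 miss [D]
5: W B0 → L0 hit [D]
6: R B1 → L1 miss [-]
7: W B0 → L0 hit [D]
8: R B8 → L2 hit [D]
9: W B8 → L2 hit [D]
10: W B8 → L2 hit [D]

DIRTY = [0, 8]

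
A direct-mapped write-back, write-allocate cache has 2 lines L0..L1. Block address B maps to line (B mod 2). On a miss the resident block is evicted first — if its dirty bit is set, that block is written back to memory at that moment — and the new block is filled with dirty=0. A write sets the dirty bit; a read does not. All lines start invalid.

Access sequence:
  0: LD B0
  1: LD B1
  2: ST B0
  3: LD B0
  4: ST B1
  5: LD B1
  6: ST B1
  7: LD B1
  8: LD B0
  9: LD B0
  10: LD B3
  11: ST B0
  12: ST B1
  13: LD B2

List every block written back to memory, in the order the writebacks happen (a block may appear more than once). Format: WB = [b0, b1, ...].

0: R B0 -> L0 miss  d=-]
1: R B1 -> L1 miss  d=-]
2: W B0 -> L0 hit  d=D]
3: R B0 -> L0 hit  d=D]
4: W B1 -> L1 hit  d=D]
5: R B1 -> L1 hit  d=D]
6: W B1 -> L1 hit  d=D]
7: R B1 -> L1 hit  d=D]
8: R B0 -> L0 hit  d=D]
9: R B0 -> L0 hit  d=D]
10: R B3 -> L1 miss wb->B1  d=-]
11: W B0 -> L0 hit  d=D]
12: W B1 -> L1 miss  d=D]
13: R B2 -> L0 miss wb->B0  d=-]

WB = [1, 0]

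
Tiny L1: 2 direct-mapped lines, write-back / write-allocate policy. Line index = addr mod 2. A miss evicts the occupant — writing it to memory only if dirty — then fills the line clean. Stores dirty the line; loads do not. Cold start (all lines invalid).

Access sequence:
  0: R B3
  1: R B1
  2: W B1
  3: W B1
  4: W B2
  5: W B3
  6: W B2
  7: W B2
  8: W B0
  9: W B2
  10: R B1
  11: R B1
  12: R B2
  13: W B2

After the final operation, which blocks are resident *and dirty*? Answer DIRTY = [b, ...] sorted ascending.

  0 | R B3 → L1 miss [-]
  1 | R B1 → L1 miss [-]
  2 | W B1 → L1 hit [D]
  3 | W B1 → L1 hit [D]
  4 | W B2 → L0 miss [D]
  5 | W B3 → L1 miss wb→B1 [D]
  6 | W B2 → L0 hit [D]
  7 | W B2 → L0 hit [D]
  8 | W B0 → L0 miss wb→B2 [D]
  9 | W B2 → L0 miss wb→B0 [D]
  10 | R B1 → L1 miss wb→B3 [-]
  11 | R B1 → L1 hit [-]
  12 | R B2 → L0 hit [D]
  13 | W B2 → L0 hit [D]

DIRTY = [2]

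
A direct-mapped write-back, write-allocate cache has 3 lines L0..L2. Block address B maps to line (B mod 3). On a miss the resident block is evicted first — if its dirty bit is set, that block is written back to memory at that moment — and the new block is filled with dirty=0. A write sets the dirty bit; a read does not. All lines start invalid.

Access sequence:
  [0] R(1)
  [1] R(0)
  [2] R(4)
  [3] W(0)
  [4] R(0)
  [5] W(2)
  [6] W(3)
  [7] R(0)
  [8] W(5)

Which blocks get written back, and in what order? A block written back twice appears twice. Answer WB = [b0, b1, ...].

  0 | R B1 → L1 miss [-]
  1 | R B0 → L0 miss [-]
  2 | R B4 → L1 miss [-]
  3 | W B0 → L0 hit [D]
  4 | R B0 → L0 hit [D]
  5 | W B2 → L2 miss [D]
  6 | W B3 → L0 miss wb→B0 [D]
  7 | R B0 → L0 miss wb→B3 [-]
  8 | W B5 → L2 miss wb→B2 [D]

WB = [0, 3, 2]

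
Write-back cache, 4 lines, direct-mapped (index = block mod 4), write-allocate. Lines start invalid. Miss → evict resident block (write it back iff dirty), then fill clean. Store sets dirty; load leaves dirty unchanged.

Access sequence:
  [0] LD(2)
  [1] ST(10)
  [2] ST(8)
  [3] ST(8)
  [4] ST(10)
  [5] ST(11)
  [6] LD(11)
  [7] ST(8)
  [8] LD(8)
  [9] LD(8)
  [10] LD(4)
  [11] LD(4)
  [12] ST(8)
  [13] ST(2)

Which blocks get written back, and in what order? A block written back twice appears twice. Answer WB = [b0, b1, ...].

  0 | R B2 → L2 miss [-]
  1 | W B10 → L2 miss [D]
  2 | W B8 → L0 miss [D]
  3 | W B8 → L0 hit [D]
  4 | W B10 → L2 hit [D]
  5 | W B11 → L3 miss [D]
  6 | R B11 → L3 hit [D]
  7 | W B8 → L0 hit [D]
  8 | R B8 → L0 hit [D]
  9 | R B8 → L0 hit [D]
  10 | R B4 → L0 miss wb→B8 [-]
  11 | R B4 → L0 hit [-]
  12 | W B8 → L0 miss [D]
  13 | W B2 → L2 miss wb→B10 [D]

WB = [8, 10]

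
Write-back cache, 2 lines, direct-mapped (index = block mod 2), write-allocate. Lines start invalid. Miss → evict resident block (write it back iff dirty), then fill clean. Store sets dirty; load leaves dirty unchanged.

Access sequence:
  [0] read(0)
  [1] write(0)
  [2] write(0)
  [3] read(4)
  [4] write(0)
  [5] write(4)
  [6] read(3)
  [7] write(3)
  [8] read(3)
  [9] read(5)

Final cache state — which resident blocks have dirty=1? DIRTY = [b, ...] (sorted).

DIRTY = [4]

0: R B0 → L0 miss [-]
1: W B0 → L0 hit [D]
2: W B0 → L0 hit [D]
3: R B4 → L0 miss wb→B0 [-]
4: W B0 → L0 miss [D]
5: W B4 → L0 miss wb→B0 [D]
6: R B3 → L1 miss [-]
7: W B3 → L1 hit [D]
8: R B3 → L1 hit [D]
9: R B5 → L1 miss wb→B3 [-]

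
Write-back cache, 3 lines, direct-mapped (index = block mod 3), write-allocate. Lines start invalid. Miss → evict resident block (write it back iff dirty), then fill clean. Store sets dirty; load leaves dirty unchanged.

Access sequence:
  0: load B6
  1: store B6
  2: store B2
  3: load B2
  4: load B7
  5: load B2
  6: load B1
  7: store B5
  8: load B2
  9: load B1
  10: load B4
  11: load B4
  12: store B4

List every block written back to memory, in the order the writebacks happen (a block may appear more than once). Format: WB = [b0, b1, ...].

WB = [2, 5]

  0 | R B6 → L0 miss [-]
  1 | W B6 → L0 hit [D]
  2 | W B2 → L2 miss [D]
  3 | R B2 → L2 hit [D]
  4 | R B7 → L1 miss [-]
  5 | R B2 → L2 hit [D]
  6 | R B1 → L1 miss [-]
  7 | W B5 → L2 miss wb→B2 [D]
  8 | R B2 → L2 miss wb→B5 [-]
  9 | R B1 → L1 hit [-]
  10 | R B4 → L1 miss [-]
  11 | R B4 → L1 hit [-]
  12 | W B4 → L1 hit [D]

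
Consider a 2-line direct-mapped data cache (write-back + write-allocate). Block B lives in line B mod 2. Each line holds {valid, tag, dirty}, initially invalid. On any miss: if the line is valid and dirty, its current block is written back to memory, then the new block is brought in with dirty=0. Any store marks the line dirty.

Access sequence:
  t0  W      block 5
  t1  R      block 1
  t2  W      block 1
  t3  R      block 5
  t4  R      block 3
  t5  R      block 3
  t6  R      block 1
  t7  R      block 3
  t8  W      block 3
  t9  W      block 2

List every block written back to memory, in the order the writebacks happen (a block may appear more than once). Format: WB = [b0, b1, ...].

WB = [5, 1]

0: W B5 → L1 miss [D]
1: R B1 → L1 miss wb→B5 [-]
2: W B1 → L1 hit [D]
3: R B5 → L1 miss wb→B1 [-]
4: R B3 → L1 miss [-]
5: R B3 → L1 hit [-]
6: R B1 → L1 miss [-]
7: R B3 → L1 miss [-]
8: W B3 → L1 hit [D]
9: W B2 → L0 miss [D]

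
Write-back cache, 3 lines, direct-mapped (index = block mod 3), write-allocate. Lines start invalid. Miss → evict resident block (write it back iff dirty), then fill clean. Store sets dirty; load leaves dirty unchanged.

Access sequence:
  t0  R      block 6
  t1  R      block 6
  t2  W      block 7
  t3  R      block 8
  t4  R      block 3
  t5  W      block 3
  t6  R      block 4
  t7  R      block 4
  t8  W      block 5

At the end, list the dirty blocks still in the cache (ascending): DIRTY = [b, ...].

0: R B6 → L0 miss [-]
1: R B6 → L0 hit [-]
2: W B7 → L1 miss [D]
3: R B8 → L2 miss [-]
4: R B3 → L0 miss [-]
5: W B3 → L0 hit [D]
6: R B4 → L1 miss wb→B7 [-]
7: R B4 → L1 hit [-]
8: W B5 → L2 miss [D]

DIRTY = [3, 5]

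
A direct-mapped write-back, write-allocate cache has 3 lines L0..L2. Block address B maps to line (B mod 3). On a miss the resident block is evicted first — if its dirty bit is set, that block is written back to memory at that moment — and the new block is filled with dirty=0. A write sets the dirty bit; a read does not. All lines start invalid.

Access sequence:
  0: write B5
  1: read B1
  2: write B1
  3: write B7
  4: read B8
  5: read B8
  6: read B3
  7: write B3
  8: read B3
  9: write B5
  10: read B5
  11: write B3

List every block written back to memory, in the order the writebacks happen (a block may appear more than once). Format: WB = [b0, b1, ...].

WB = [1, 5]

0: W B5 → L2 miss [D]
1: R B1 → L1 miss [-]
2: W B1 → L1 hit [D]
3: W B7 → L1 miss wb→B1 [D]
4: R B8 → L2 miss wb→B5 [-]
5: R B8 → L2 hit [-]
6: R B3 → L0 miss [-]
7: W B3 → L0 hit [D]
8: R B3 → L0 hit [D]
9: W B5 → L2 miss [D]
10: R B5 → L2 hit [D]
11: W B3 → L0 hit [D]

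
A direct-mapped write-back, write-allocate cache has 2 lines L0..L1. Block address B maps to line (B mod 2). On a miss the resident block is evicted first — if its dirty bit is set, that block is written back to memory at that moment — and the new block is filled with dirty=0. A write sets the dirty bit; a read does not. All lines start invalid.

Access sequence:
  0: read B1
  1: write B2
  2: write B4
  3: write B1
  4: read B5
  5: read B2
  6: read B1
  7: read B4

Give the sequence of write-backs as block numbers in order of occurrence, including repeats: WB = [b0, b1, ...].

WB = [2, 1, 4]

  0 | R B1 → L1 miss [-]
  1 | W B2 → L0 miss [D]
  2 | W B4 → L0 miss wb→B2 [D]
  3 | W B1 → L1 hit [D]
  4 | R B5 → L1 miss wb→B1 [-]
  5 | R B2 → L0 miss wb→B4 [-]
  6 | R B1 → L1 miss [-]
  7 | R B4 → L0 miss [-]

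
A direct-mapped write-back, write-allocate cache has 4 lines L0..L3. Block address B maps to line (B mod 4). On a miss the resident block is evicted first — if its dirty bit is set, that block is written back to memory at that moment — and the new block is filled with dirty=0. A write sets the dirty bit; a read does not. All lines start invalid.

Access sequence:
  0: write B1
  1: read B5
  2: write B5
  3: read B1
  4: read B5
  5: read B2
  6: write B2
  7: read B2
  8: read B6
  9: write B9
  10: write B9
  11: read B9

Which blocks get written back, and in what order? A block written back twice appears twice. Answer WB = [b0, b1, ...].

WB = [1, 5, 2]

0: W B1 → L1 miss [D]
1: R B5 → L1 miss wb→B1 [-]
2: W B5 → L1 hit [D]
3: R B1 → L1 miss wb→B5 [-]
4: R B5 → L1 miss [-]
5: R B2 → L2 miss [-]
6: W B2 → L2 hit [D]
7: R B2 → L2 hit [D]
8: R B6 → L2 miss wb→B2 [-]
9: W B9 → L1 miss [D]
10: W B9 → L1 hit [D]
11: R B9 → L1 hit [D]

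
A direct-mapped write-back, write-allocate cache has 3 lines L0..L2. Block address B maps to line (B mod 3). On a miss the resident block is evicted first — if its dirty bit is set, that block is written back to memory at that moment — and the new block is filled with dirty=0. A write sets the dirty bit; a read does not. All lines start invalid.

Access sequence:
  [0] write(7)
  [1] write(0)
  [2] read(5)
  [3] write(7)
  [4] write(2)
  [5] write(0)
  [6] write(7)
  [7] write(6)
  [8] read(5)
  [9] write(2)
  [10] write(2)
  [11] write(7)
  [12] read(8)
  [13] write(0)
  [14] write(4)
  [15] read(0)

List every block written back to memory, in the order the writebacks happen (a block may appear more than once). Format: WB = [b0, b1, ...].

0: W B7 -> L1 miss  d=D]
1: W B0 -> L0 miss  d=D]
2: R B5 -> L2 miss  d=-]
3: W B7 -> L1 hit  d=D]
4: W B2 -> L2 miss  d=D]
5: W B0 -> L0 hit  d=D]
6: W B7 -> L1 hit  d=D]
7: W B6 -> L0 miss wb->B0  d=D]
8: R B5 -> L2 miss wb->B2  d=-]
9: W B2 -> L2 miss  d=D]
10: W B2 -> L2 hit  d=D]
11: W B7 -> L1 hit  d=D]
12: R B8 -> L2 miss wb->B2  d=-]
13: W B0 -> L0 miss wb->B6  d=D]
14: W B4 -> L1 miss wb->B7  d=D]
15: R B0 -> L0 hit  d=D]

WB = [0, 2, 2, 6, 7]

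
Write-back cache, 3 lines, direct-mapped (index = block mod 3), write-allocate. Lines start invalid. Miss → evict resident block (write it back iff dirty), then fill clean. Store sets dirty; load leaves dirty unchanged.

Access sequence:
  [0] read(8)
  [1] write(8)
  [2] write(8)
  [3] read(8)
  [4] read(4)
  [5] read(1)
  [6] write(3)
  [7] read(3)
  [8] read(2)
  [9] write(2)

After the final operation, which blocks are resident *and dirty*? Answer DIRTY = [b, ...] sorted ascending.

0: R B8 → L2 miss [-]
1: W B8 → L2 hit [D]
2: W B8 → L2 hit [D]
3: R B8 → L2 hit [D]
4: R B4 → L1 miss [-]
5: R B1 → L1 miss [-]
6: W B3 → L0 miss [D]
7: R B3 → L0 hit [D]
8: R B2 → L2 miss wb→B8 [-]
9: W B2 → L2 hit [D]

DIRTY = [2, 3]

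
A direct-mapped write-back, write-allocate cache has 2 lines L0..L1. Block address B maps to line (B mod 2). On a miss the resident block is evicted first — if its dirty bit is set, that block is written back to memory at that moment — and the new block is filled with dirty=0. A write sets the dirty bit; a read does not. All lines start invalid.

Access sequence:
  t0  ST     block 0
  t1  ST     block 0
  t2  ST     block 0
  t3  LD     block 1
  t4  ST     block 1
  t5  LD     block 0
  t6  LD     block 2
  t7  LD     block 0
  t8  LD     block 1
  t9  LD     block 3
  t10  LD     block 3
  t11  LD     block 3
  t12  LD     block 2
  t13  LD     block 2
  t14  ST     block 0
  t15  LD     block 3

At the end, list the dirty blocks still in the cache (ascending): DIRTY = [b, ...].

DIRTY = [0]

0: W B0 → L0 miss [D]
1: W B0 → L0 hit [D]
2: W B0 → L0 hit [D]
3: R B1 → L1 miss [-]
4: W B1 → L1 hit [D]
5: R B0 → L0 hit [D]
6: R B2 → L0 miss wb→B0 [-]
7: R B0 → L0 miss [-]
8: R B1 → L1 hit [D]
9: R B3 → L1 miss wb→B1 [-]
10: R B3 → L1 hit [-]
11: R B3 → L1 hit [-]
12: R B2 → L0 miss [-]
13: R B2 → L0 hit [-]
14: W B0 → L0 miss [D]
15: R B3 → L1 hit [-]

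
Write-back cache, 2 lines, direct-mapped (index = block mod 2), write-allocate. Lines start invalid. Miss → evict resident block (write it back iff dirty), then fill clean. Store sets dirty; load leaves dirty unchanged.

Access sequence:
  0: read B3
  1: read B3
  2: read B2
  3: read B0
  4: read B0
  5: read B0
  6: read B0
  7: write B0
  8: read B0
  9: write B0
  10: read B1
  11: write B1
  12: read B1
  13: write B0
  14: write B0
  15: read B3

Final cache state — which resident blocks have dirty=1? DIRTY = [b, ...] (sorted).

DIRTY = [0]

0: R B3 -> L1 miss  d=-]
1: R B3 -> L1 hit  d=-]
2: R B2 -> L0 miss  d=-]
3: R B0 -> L0 miss  d=-]
4: R B0 -> L0 hit  d=-]
5: R B0 -> L0 hit  d=-]
6: R B0 -> L0 hit  d=-]
7: W B0 -> L0 hit  d=D]
8: R B0 -> L0 hit  d=D]
9: W B0 -> L0 hit  d=D]
10: R B1 -> L1 miss  d=-]
11: W B1 -> L1 hit  d=D]
12: R B1 -> L1 hit  d=D]
13: W B0 -> L0 hit  d=D]
14: W B0 -> L0 hit  d=D]
15: R B3 -> L1 miss wb->B1  d=-]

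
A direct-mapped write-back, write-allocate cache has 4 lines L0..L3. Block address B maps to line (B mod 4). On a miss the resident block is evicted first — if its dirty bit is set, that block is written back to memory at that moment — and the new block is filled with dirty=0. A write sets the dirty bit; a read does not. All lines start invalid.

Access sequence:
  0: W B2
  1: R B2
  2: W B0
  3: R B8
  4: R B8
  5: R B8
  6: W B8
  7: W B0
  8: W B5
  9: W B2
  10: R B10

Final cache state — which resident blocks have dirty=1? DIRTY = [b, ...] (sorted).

DIRTY = [0, 5]

  0 | W B2 → L2 miss [D]
  1 | R B2 → L2 hit [D]
  2 | W B0 → L0 miss [D]
  3 | R B8 → L0 miss wb→B0 [-]
  4 | R B8 → L0 hit [-]
  5 | R B8 → L0 hit [-]
  6 | W B8 → L0 hit [D]
  7 | W B0 → L0 miss wb→B8 [D]
  8 | W B5 → L1 miss [D]
  9 | W B2 → L2 hit [D]
  10 | R B10 → L2 miss wb→B2 [-]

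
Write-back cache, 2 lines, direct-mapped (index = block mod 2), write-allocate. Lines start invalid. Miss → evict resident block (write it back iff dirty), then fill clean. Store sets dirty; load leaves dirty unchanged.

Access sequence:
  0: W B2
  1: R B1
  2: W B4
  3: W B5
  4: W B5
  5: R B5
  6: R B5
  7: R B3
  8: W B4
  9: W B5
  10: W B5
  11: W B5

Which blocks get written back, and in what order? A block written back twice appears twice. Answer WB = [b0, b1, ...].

WB = [2, 5]

  0 | W B2 → L0 miss [D]
  1 | R B1 → L1 miss [-]
  2 | W B4 → L0 miss wb→B2 [D]
  3 | W B5 → L1 miss [D]
  4 | W B5 → L1 hit [D]
  5 | R B5 → L1 hit [D]
  6 | R B5 → L1 hit [D]
  7 | R B3 → L1 miss wb→B5 [-]
  8 | W B4 → L0 hit [D]
  9 | W B5 → L1 miss [D]
  10 | W B5 → L1 hit [D]
  11 | W B5 → L1 hit [D]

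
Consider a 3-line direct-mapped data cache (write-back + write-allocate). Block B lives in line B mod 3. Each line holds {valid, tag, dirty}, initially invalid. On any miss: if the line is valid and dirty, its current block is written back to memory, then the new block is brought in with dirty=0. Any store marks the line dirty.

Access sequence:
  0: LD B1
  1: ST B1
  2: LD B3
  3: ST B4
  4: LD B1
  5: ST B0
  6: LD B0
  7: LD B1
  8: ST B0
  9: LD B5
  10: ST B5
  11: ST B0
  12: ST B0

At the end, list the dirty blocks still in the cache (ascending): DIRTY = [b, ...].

DIRTY = [0, 5]

  0 | R B1 → L1 miss [-]
  1 | W B1 → L1 hit [D]
  2 | R B3 → L0 miss [-]
  3 | W B4 → L1 miss wb→B1 [D]
  4 | R B1 → L1 miss wb→B4 [-]
  5 | W B0 → L0 miss [D]
  6 | R B0 → L0 hit [D]
  7 | R B1 → L1 hit [-]
  8 | W B0 → L0 hit [D]
  9 | R B5 → L2 miss [-]
  10 | W B5 → L2 hit [D]
  11 | W B0 → L0 hit [D]
  12 | W B0 → L0 hit [D]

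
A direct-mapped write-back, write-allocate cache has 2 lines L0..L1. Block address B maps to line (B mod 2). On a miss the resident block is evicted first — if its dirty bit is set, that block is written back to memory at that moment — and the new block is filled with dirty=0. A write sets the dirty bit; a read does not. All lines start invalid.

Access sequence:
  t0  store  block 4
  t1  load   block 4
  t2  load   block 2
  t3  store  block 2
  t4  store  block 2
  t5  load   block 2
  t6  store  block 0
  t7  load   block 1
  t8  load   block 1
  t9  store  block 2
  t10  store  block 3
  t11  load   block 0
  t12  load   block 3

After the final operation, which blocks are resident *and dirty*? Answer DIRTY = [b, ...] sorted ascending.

0: W B4 → L0 miss [D]
1: R B4 → L0 hit [D]
2: R B2 → L0 miss wb→B4 [-]
3: W B2 → L0 hit [D]
4: W B2 → L0 hit [D]
5: R B2 → L0 hit [D]
6: W B0 → L0 miss wb→B2 [D]
7: R B1 → L1 miss [-]
8: R B1 → L1 hit [-]
9: W B2 → L0 miss wb→B0 [D]
10: W B3 → L1 miss [D]
11: R B0 → L0 miss wb→B2 [-]
12: R B3 → L1 hit [D]

DIRTY = [3]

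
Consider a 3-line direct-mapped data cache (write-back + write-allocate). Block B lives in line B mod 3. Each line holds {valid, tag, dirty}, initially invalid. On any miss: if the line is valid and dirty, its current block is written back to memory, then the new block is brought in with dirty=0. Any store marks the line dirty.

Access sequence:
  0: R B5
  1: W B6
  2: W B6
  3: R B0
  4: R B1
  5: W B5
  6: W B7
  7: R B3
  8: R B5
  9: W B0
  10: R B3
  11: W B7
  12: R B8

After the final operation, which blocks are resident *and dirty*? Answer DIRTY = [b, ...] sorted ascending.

  0 | R B5 → L2 miss [-]
  1 | W B6 → L0 miss [D]
  2 | W B6 → L0 hit [D]
  3 | R B0 → L0 miss wb→B6 [-]
  4 | R B1 → L1 miss [-]
  5 | W B5 → L2 hit [D]
  6 | W B7 → L1 miss [D]
  7 | R B3 → L0 miss [-]
  8 | R B5 → L2 hit [D]
  9 | W B0 → L0 miss [D]
  10 | R B3 → L0 miss wb→B0 [-]
  11 | W B7 → L1 hit [D]
  12 | R B8 → L2 miss wb→B5 [-]

DIRTY = [7]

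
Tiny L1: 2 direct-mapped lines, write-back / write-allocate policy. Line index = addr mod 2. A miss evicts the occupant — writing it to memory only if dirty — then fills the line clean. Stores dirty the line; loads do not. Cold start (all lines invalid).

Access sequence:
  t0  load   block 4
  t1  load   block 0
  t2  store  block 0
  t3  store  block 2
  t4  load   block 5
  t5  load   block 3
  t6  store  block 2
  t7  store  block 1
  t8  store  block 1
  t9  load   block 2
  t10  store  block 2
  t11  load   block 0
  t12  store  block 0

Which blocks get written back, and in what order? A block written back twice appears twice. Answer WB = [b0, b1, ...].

WB = [0, 2]

0: R B4 -> L0 miss  d=-]
1: R B0 -> L0 miss  d=-]
2: W B0 -> L0 hit  d=D]
3: W B2 -> L0 miss wb->B0  d=D]
4: R B5 -> L1 miss  d=-]
5: R B3 -> L1 miss  d=-]
6: W B2 -> L0 hit  d=D]
7: W B1 -> L1 miss  d=D]
8: W B1 -> L1 hit  d=D]
9: R B2 -> L0 hit  d=D]
10: W B2 -> L0 hit  d=D]
11: R B0 -> L0 miss wb->B2  d=-]
12: W B0 -> L0 hit  d=D]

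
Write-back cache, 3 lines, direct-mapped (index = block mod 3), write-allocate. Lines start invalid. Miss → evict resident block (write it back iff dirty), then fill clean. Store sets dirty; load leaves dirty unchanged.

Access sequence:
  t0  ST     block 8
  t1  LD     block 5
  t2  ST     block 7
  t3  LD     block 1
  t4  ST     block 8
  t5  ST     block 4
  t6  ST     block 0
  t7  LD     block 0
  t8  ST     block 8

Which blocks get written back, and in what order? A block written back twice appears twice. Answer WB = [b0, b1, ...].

0: W B8 -> L2 miss  d=D]
1: R B5 -> L2 miss wb->B8  d=-]
2: W B7 -> L1 miss  d=D]
3: R B1 -> L1 miss wb->B7  d=-]
4: W B8 -> L2 miss  d=D]
5: W B4 -> L1 miss  d=D]
6: W B0 -> L0 miss  d=D]
7: R B0 -> L0 hit  d=D]
8: W B8 -> L2 hit  d=D]

WB = [8, 7]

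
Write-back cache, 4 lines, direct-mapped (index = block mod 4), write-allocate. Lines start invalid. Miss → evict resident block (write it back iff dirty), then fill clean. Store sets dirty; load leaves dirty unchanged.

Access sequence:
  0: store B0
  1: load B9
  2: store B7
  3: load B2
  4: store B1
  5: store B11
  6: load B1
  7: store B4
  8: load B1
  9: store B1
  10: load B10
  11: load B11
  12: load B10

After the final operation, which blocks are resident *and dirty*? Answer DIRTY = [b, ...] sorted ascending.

0: W B0 → L0 miss [D]
1: R B9 → L1 miss [-]
2: W B7 → L3 miss [D]
3: R B2 → L2 miss [-]
4: W B1 → L1 miss [D]
5: W B11 → L3 miss wb→B7 [D]
6: R B1 → L1 hit [D]
7: W B4 → L0 miss wb→B0 [D]
8: R B1 → L1 hit [D]
9: W B1 → L1 hit [D]
10: R B10 → L2 miss [-]
11: R B11 → L3 hit [D]
12: R B10 → L2 hit [-]

DIRTY = [1, 4, 11]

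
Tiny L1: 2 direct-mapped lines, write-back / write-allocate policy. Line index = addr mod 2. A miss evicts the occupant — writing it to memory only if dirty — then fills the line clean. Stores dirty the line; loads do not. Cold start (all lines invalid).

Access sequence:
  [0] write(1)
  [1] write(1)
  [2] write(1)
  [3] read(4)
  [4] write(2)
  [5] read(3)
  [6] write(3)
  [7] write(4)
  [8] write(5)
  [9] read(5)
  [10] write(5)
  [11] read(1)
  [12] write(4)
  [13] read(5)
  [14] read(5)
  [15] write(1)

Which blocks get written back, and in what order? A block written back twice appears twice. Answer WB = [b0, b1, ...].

0: W B1 → L1 miss [D]
1: W B1 → L1 hit [D]
2: W B1 → L1 hit [D]
3: R B4 → L0 miss [-]
4: W B2 → L0 miss [D]
5: R B3 → L1 miss wb→B1 [-]
6: W B3 → L1 hit [D]
7: W B4 → L0 miss wb→B2 [D]
8: W B5 → L1 miss wb→B3 [D]
9: R B5 → L1 hit [D]
10: W B5 → L1 hit [D]
11: R B1 → L1 miss wb→B5 [-]
12: W B4 → L0 hit [D]
13: R B5 → L1 miss [-]
14: R B5 → L1 hit [-]
15: W B1 → L1 miss [D]

WB = [1, 2, 3, 5]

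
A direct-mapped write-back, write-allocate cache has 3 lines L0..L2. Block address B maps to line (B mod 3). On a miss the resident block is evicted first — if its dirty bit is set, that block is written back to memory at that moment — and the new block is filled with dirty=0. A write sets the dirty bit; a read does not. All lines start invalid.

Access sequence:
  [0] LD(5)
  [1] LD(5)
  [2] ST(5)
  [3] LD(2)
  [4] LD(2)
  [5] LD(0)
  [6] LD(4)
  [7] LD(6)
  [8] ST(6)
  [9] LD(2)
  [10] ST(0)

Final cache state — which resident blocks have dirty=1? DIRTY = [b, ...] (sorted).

0: R B5 → L2 miss [-]
1: R B5 → L2 hit [-]
2: W B5 → L2 hit [D]
3: R B2 → L2 miss wb→B5 [-]
4: R B2 → L2 hit [-]
5: R B0 → L0 miss [-]
6: R B4 → L1 miss [-]
7: R B6 → L0 miss [-]
8: W B6 → L0 hit [D]
9: R B2 → L2 hit [-]
10: W B0 → L0 miss wb→B6 [D]

DIRTY = [0]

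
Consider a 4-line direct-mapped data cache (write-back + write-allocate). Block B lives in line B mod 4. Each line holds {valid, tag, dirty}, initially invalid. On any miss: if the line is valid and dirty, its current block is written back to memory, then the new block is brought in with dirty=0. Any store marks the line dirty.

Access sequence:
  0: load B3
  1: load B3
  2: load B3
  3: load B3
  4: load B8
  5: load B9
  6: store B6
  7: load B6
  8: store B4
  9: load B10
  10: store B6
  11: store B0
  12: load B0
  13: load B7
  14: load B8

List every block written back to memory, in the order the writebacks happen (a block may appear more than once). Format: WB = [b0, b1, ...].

0: R B3 -> L3 miss  d=-]
1: R B3 -> L3 hit  d=-]
2: R B3 -> L3 hit  d=-]
3: R B3 -> L3 hit  d=-]
4: R B8 -> L0 miss  d=-]
5: R B9 -> L1 miss  d=-]
6: W B6 -> L2 miss  d=D]
7: R B6 -> L2 hit  d=D]
8: W B4 -> L0 miss  d=D]
9: R B10 -> L2 miss wb->B6  d=-]
10: W B6 -> L2 miss  d=D]
11: W B0 -> L0 miss wb->B4  d=D]
12: R B0 -> L0 hit  d=D]
13: R B7 -> L3 miss  d=-]
14: R B8 -> L0 miss wb->B0  d=-]

WB = [6, 4, 0]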